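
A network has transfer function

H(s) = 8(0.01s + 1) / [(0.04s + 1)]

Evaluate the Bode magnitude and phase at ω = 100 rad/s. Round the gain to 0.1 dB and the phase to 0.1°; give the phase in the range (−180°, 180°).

At ω = 100 rad/s:
zero (1 + j100·0.01) = 1 + j1 → |·| ≈ 1.4142, ∠ ≈ 45.00°
pole (1 + j100·0.04) = 1 + j4 → |·| ≈ 4.1231, ∠ ≈ 75.96°
|H| = 8 · 1.4142 / (4.1231) ≈ 2.744
Gain = 20 log₁₀(2.744) ≈ 8.77 dB
∠H = (45.00°) − (75.96°) = -30.96°

8.8 dB, -31.0°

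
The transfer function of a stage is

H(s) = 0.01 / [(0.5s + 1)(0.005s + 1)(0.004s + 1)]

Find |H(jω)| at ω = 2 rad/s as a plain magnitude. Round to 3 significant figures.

0.00707

At ω = 2 rad/s:
pole (1 + j2·0.5) = 1 + j1 → |·| ≈ 1.4142, ∠ ≈ 45.00°
pole (1 + j2·0.005) = 1 + j0.01 → |·| ≈ 1, ∠ ≈ 0.57°
pole (1 + j2·0.004) = 1 + j0.008 → |·| ≈ 1, ∠ ≈ 0.46°
|H| = 0.01 · 1 / (1.4142 · 1 · 1) ≈ 0.0070711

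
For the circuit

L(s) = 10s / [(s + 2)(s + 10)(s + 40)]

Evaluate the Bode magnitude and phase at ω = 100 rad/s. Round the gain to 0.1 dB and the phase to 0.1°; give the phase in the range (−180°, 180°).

-60.7 dB, -151.3°

At s = jω = j100:
zero at origin: s = j100 → |·| = 100, ∠ = 90.00°
pole (s+2): 2 + j100 → |·| = √(2²+100²) = √10004 ≈ 100.02, ∠ = arctan(100/2) ≈ 88.85°
pole (s+10): 10 + j100 → |·| = √(10²+100²) = √10100 ≈ 100.5, ∠ = arctan(100/10) ≈ 84.29°
pole (s+40): 40 + j100 → |·| = √(40²+100²) = √11600 ≈ 107.7, ∠ = arctan(100/40) ≈ 68.20°
|L| = 10 · 100 / 1.0826e+06 ≈ 0.0009237
Gain = 20 log₁₀(0.0009237) ≈ -60.69 dB
∠L = 90.00° − 241.34° = -151.34°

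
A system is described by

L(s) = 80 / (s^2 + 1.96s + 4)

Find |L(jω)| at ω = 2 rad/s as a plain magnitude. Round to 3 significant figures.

20.4

At s = jω = j2:
quadratic: (j2)² + 1.96·j2 + 4 = 0 + j3.92 → |·| ≈ 3.92, ∠ ≈ 90.00°
|L| = 80 / 3.92 ≈ 20.408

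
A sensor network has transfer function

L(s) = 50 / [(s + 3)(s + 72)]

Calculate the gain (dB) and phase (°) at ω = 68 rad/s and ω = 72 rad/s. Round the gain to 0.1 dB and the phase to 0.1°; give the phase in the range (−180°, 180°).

ω = 68: -42.6 dB, -130.8°; ω = 72: -43.3 dB, -132.6°

At s = jω = j68:
pole (s+3): 3 + j68 → |·| = √(3²+68²) = √4633 ≈ 68.066, ∠ = arctan(68/3) ≈ 87.47°
pole (s+72): 72 + j68 → |·| = √(72²+68²) = √9808 ≈ 99.035, ∠ = arctan(68/72) ≈ 43.36°
|L| = 50 / 6740.9 ≈ 0.0074174
Gain = 20 log₁₀(0.0074174) ≈ -42.59 dB
∠L = 0.00° − 130.83° = -130.83°

At s = jω = j72:
pole (s+3): 3 + j72 → |·| = √(3²+72²) = √5193 ≈ 72.062, ∠ = arctan(72/3) ≈ 87.61°
pole (s+72): 72 + j72 → |·| = √(72²+72²) = √10368 ≈ 101.82, ∠ = arctan(72/72) ≈ 45.00°
|L| = 50 / 7337.4 ≈ 0.0068144
Gain = 20 log₁₀(0.0068144) ≈ -43.33 dB
∠L = 0.00° − 132.61° = -132.61°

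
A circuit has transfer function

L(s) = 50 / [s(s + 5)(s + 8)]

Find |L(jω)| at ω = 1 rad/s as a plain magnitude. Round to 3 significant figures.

1.22

At s = jω = j1:
pole (s+5): 5 + j1 → |·| = √(5²+1²) = √26 ≈ 5.099, ∠ = arctan(1/5) ≈ 11.31°
pole (s+8): 8 + j1 → |·| = √(8²+1²) = √65 ≈ 8.0623, ∠ = arctan(1/8) ≈ 7.13°
pole at origin: |s| = 1, ∠ = 90.00° (in denominator)
|L| = 50 / 41.11 ≈ 1.2162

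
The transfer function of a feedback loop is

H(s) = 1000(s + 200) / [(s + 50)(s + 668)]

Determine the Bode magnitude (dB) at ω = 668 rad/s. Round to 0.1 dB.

0.8 dB

At s = jω = j668:
zero (s+200): 200 + j668 → |·| = √(200²+668²) = √486224 ≈ 697.3, ∠ = arctan(668/200) ≈ 73.33°
pole (s+50): 50 + j668 → |·| = √(50²+668²) = √448724 ≈ 669.87, ∠ = arctan(668/50) ≈ 85.72°
pole (s+668): 668 + j668 → |·| = √(668²+668²) = √892448 ≈ 944.69, ∠ = arctan(668/668) ≈ 45.00°
|H| = 1000 · 697.3 / 6.3282e+05 ≈ 1.1019
Gain = 20 log₁₀(1.1019) ≈ 0.84 dB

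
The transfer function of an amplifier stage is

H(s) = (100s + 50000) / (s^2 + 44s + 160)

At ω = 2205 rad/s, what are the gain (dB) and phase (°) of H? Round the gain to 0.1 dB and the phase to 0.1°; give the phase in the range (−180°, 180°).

Substitute s = j2205:
Numerator: 100(j2205) + 50000 = 50000 + j220500
Denominator: (j2205)^2 + 44(j2205) + 160 = -4861865 + j97020
|N| = √(50000² + 220500²) ≈ 2.261e+05, ∠N ≈ 77.22°
|D| = √(4861865² + 97020²) ≈ 4.8628e+06, ∠D ≈ 178.86°
|H| = 2.261e+05 / 4.8628e+06 ≈ 0.046496
Gain = 20 log₁₀(0.046496) ≈ -26.65 dB
∠H = 77.22° − 178.86° = -101.64°

-26.7 dB, -101.6°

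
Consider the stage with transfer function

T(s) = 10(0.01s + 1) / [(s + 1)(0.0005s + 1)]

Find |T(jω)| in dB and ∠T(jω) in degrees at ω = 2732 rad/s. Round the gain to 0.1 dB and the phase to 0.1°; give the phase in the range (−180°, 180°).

At ω = 2732 rad/s:
zero (1 + j2732·0.01) = 1 + j27.32 → |·| ≈ 27.338, ∠ ≈ 87.90°
pole (1 + j2732·1) = 1 + j2732 → |·| ≈ 2732, ∠ ≈ 89.98°
pole (1 + j2732·0.0005) = 1 + j1.366 → |·| ≈ 1.6929, ∠ ≈ 53.79°
|T| = 10 · 27.338 / (2732 · 1.6929) ≈ 0.059109
Gain = 20 log₁₀(0.059109) ≈ -24.57 dB
∠T = (87.90°) − (89.98° + 53.79°) = -55.87°

-24.6 dB, -55.9°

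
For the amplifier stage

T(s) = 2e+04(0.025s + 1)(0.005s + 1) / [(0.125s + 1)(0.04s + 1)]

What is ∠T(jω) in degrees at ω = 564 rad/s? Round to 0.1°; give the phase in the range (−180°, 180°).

-20.2°

At ω = 564 rad/s:
zero (1 + j564·0.025) = 1 + j14.1 → |·| ≈ 14.135, ∠ ≈ 85.94°
zero (1 + j564·0.005) = 1 + j2.82 → |·| ≈ 2.9921, ∠ ≈ 70.47°
pole (1 + j564·0.125) = 1 + j70.5 → |·| ≈ 70.507, ∠ ≈ 89.19°
pole (1 + j564·0.04) = 1 + j22.56 → |·| ≈ 22.582, ∠ ≈ 87.46°
∠T = (85.94° + 70.47°) − (89.19° + 87.46°) = -20.24°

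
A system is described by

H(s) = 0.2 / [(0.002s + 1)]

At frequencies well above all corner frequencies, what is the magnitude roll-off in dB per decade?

Each pole contributes −20 dB/decade at high frequency; each zero contributes +20 dB/decade.
Net: 0 zero(s) − 1 pole(s) → -20 dB/decade.

-20 dB/decade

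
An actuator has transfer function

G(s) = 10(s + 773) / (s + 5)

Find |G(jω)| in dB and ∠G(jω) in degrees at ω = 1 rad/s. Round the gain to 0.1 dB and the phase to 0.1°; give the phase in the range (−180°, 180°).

At s = jω = j1:
zero (s+773): 773 + j1 → |·| = √(773²+1²) = √597530 ≈ 773, ∠ = arctan(1/773) ≈ 0.07°
pole (s+5): 5 + j1 → |·| = √(5²+1²) = √26 ≈ 5.099, ∠ = arctan(1/5) ≈ 11.31°
|G| = 10 · 773 / 5.099 ≈ 1516
Gain = 20 log₁₀(1516) ≈ 63.61 dB
∠G = 0.07° − 11.31° = -11.24°

63.6 dB, -11.2°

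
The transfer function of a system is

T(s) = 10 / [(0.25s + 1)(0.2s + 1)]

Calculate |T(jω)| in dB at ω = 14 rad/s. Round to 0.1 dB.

At ω = 14 rad/s:
pole (1 + j14·0.25) = 1 + j3.5 → |·| ≈ 3.6401, ∠ ≈ 74.05°
pole (1 + j14·0.2) = 1 + j2.8 → |·| ≈ 2.9732, ∠ ≈ 70.35°
|T| = 10 · 1 / (3.6401 · 2.9732) ≈ 0.92398
Gain = 20 log₁₀(0.92398) ≈ -0.69 dB

-0.7 dB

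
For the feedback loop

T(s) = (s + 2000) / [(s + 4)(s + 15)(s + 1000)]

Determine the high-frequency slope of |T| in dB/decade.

Each pole contributes −20 dB/decade at high frequency; each zero contributes +20 dB/decade.
Net: 1 zero(s) − 3 pole(s) → -40 dB/decade.

-40 dB/decade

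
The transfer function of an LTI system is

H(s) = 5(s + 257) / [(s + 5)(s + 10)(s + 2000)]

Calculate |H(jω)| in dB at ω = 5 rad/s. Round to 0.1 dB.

At s = jω = j5:
zero (s+257): 257 + j5 → |·| = √(257²+5²) = √66074 ≈ 257.05, ∠ = arctan(5/257) ≈ 1.11°
pole (s+5): 5 + j5 → |·| = √(5²+5²) = √50 ≈ 7.0711, ∠ = arctan(5/5) ≈ 45.00°
pole (s+10): 10 + j5 → |·| = √(10²+5²) = √125 ≈ 11.18, ∠ = arctan(5/10) ≈ 26.57°
pole (s+2000): 2000 + j5 → |·| = √(2000²+5²) = √4000025 ≈ 2000, ∠ = arctan(5/2000) ≈ 0.14°
|H| = 5 · 257.05 / 1.5811e+05 ≈ 0.0081288
Gain = 20 log₁₀(0.0081288) ≈ -41.80 dB

-41.8 dB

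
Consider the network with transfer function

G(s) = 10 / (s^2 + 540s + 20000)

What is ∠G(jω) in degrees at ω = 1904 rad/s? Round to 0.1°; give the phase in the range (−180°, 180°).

Substitute s = j1904:
Numerator: 10 = 10 + j0
Denominator: (j1904)^2 + 540(j1904) + 20000 = -3605216 + j1028160
|N| = √(10² + 0²) ≈ 10, ∠N ≈ 0.00°
|D| = √(3605216² + 1028160²) ≈ 3.749e+06, ∠D ≈ 164.08°
∠G = 0.00° − 164.08° = -164.08°

-164.1°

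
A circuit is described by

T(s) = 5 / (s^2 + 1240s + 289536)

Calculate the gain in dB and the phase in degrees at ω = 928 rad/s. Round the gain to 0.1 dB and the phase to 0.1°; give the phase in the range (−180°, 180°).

-108.2 dB, -116.4°

Substitute s = j928:
Numerator: 5 = 5 + j0
Denominator: (j928)^2 + 1240(j928) + 289536 = -571648 + j1150720
|N| = √(5² + 0²) ≈ 5, ∠N ≈ 0.00°
|D| = √(571648² + 1150720²) ≈ 1.2849e+06, ∠D ≈ 116.42°
|T| = 5 / 1.2849e+06 ≈ 3.8914e-06
Gain = 20 log₁₀(3.8914e-06) ≈ -108.20 dB
∠T = 0.00° − 116.42° = -116.42°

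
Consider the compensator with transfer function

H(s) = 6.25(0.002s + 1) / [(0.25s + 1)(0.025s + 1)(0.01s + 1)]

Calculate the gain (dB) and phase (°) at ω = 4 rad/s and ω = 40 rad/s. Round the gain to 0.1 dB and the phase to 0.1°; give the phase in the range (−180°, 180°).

ω = 4: 12.9 dB, -52.5°; ω = 40: -7.8 dB, -146.5°

At ω = 4 rad/s:
zero (1 + j4·0.002) = 1 + j0.008 → |·| ≈ 1, ∠ ≈ 0.46°
pole (1 + j4·0.25) = 1 + j1 → |·| ≈ 1.4142, ∠ ≈ 45.00°
pole (1 + j4·0.025) = 1 + j0.1 → |·| ≈ 1.005, ∠ ≈ 5.71°
pole (1 + j4·0.01) = 1 + j0.04 → |·| ≈ 1.0008, ∠ ≈ 2.29°
|H| = 6.25 · 1 / (1.4142 · 1.005 · 1.0008) ≈ 4.394
Gain = 20 log₁₀(4.394) ≈ 12.86 dB
∠H = (0.46°) − (45.00° + 5.71° + 2.29°) = -52.54°

At ω = 40 rad/s:
zero (1 + j40·0.002) = 1 + j0.08 → |·| ≈ 1.0032, ∠ ≈ 4.57°
pole (1 + j40·0.25) = 1 + j10 → |·| ≈ 10.05, ∠ ≈ 84.29°
pole (1 + j40·0.025) = 1 + j1 → |·| ≈ 1.4142, ∠ ≈ 45.00°
pole (1 + j40·0.01) = 1 + j0.4 → |·| ≈ 1.077, ∠ ≈ 21.80°
|H| = 6.25 · 1.0032 / (10.05 · 1.4142 · 1.077) ≈ 0.40961
Gain = 20 log₁₀(0.40961) ≈ -7.75 dB
∠H = (4.57°) − (84.29° + 45.00° + 21.80°) = -146.52°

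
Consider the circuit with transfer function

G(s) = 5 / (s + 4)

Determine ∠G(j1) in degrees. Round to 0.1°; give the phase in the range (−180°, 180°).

-14.0°

At s = jω = j1:
pole (s+4): 4 + j1 → |·| = √(4²+1²) = √17 ≈ 4.1231, ∠ = arctan(1/4) ≈ 14.04°
∠G = 0.00° − 14.04° = -14.04°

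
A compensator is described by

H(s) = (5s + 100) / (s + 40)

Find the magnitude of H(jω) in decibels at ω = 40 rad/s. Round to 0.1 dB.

11.9 dB

Substitute s = j40:
Numerator: 5(j40) + 100 = 100 + j200
Denominator: (j40) + 40 = 40 + j40
|N| = √(100² + 200²) ≈ 223.61, ∠N ≈ 63.43°
|D| = √(40² + 40²) ≈ 56.569, ∠D ≈ 45.00°
|H| = 223.61 / 56.569 ≈ 3.9529
Gain = 20 log₁₀(3.9529) ≈ 11.94 dB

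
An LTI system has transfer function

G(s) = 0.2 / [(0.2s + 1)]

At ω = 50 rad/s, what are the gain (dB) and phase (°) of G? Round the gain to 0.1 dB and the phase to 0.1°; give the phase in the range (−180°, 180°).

-34.0 dB, -84.3°

At ω = 50 rad/s:
pole (1 + j50·0.2) = 1 + j10 → |·| ≈ 10.05, ∠ ≈ 84.29°
|G| = 0.2 · 1 / (10.05) ≈ 0.0199
Gain = 20 log₁₀(0.0199) ≈ -34.02 dB
∠G = (0°) − (84.29°) = -84.29°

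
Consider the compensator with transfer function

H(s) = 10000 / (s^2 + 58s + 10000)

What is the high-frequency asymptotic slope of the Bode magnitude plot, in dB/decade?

-40 dB/decade

Each pole contributes −20 dB/decade at high frequency; each zero contributes +20 dB/decade.
Net: 0 zero(s) − 2 pole(s) → -40 dB/decade.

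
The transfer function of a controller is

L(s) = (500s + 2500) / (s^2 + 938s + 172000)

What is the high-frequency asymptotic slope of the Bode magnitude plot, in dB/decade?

Each pole contributes −20 dB/decade at high frequency; each zero contributes +20 dB/decade.
Net: 1 zero(s) − 2 pole(s) → -20 dB/decade.

-20 dB/decade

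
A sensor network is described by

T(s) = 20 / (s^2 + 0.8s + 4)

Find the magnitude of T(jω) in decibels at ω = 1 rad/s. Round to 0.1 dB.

At s = jω = j1:
quadratic: (j1)² + 0.8·j1 + 4 = 3 + j0.8 → |·| ≈ 3.1048, ∠ ≈ 14.93°
|T| = 20 / 3.1048 ≈ 6.4416
Gain = 20 log₁₀(6.4416) ≈ 16.18 dB

16.2 dB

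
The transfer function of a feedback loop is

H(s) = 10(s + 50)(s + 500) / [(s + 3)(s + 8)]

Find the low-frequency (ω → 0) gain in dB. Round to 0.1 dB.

80.4 dB

H(0) = 10·50·500 / (3·8) ≈ 10417
20 log₁₀(10417) ≈ 80.35 dB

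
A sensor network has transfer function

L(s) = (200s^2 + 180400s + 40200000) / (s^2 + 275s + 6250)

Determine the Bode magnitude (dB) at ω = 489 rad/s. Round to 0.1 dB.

50.4 dB

Substitute s = j489:
Numerator: 200(j489)^2 + 180400(j489) + 40200000 = -7624200 + j88215600
Denominator: (j489)^2 + 275(j489) + 6250 = -232871 + j134475
|N| = √(7624200² + 88215600²) ≈ 8.8544e+07, ∠N ≈ 94.94°
|D| = √(232871² + 134475²) ≈ 2.6891e+05, ∠D ≈ 150.00°
|L| = 8.8544e+07 / 2.6891e+05 ≈ 329.27
Gain = 20 log₁₀(329.27) ≈ 50.35 dB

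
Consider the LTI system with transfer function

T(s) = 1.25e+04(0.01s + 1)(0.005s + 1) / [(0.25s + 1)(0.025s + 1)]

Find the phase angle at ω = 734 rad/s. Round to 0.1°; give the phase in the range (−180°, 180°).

At ω = 734 rad/s:
zero (1 + j734·0.01) = 1 + j7.34 → |·| ≈ 7.4078, ∠ ≈ 82.24°
zero (1 + j734·0.005) = 1 + j3.67 → |·| ≈ 3.8038, ∠ ≈ 74.76°
pole (1 + j734·0.25) = 1 + j183.5 → |·| ≈ 183.5, ∠ ≈ 89.69°
pole (1 + j734·0.025) = 1 + j18.35 → |·| ≈ 18.377, ∠ ≈ 86.88°
∠T = (82.24° + 74.76°) − (89.69° + 86.88°) = -19.57°

-19.6°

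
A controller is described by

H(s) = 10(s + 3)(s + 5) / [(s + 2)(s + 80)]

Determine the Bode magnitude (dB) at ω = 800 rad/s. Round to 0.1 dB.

At s = jω = j800:
zero (s+3): 3 + j800 → |·| = √(3²+800²) = √640009 ≈ 800.01, ∠ = arctan(800/3) ≈ 89.79°
zero (s+5): 5 + j800 → |·| = √(5²+800²) = √640025 ≈ 800.02, ∠ = arctan(800/5) ≈ 89.64°
pole (s+2): 2 + j800 → |·| = √(2²+800²) = √640004 ≈ 800, ∠ = arctan(800/2) ≈ 89.86°
pole (s+80): 80 + j800 → |·| = √(80²+800²) = √646400 ≈ 803.99, ∠ = arctan(800/80) ≈ 84.29°
|H| = 10 · 6.4002e+05 / 6.4319e+05 ≈ 9.9507
Gain = 20 log₁₀(9.9507) ≈ 19.96 dB

20.0 dB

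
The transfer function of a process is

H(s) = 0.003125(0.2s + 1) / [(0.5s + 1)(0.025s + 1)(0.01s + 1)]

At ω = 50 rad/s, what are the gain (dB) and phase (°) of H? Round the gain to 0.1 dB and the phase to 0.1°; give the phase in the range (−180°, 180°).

At ω = 50 rad/s:
zero (1 + j50·0.2) = 1 + j10 → |·| ≈ 10.05, ∠ ≈ 84.29°
pole (1 + j50·0.5) = 1 + j25 → |·| ≈ 25.02, ∠ ≈ 87.71°
pole (1 + j50·0.025) = 1 + j1.25 → |·| ≈ 1.6008, ∠ ≈ 51.34°
pole (1 + j50·0.01) = 1 + j0.5 → |·| ≈ 1.118, ∠ ≈ 26.57°
|H| = 0.003125 · 10.05 / (25.02 · 1.6008 · 1.118) ≈ 0.00070137
Gain = 20 log₁₀(0.00070137) ≈ -63.08 dB
∠H = (84.29°) − (87.71° + 51.34° + 26.57°) = -81.33°

-63.1 dB, -81.3°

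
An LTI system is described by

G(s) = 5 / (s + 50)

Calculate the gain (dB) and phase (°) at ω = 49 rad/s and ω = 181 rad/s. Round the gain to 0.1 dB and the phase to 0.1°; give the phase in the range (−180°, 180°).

At s = jω = j49:
pole (s+50): 50 + j49 → |·| = √(50²+49²) = √4901 ≈ 70.007, ∠ = arctan(49/50) ≈ 44.42°
|G| = 5 / 70.007 ≈ 0.071421
Gain = 20 log₁₀(0.071421) ≈ -22.92 dB
∠G = 0.00° − 44.42° = -44.42°

At s = jω = j181:
pole (s+50): 50 + j181 → |·| = √(50²+181²) = √35261 ≈ 187.78, ∠ = arctan(181/50) ≈ 74.56°
|G| = 5 / 187.78 ≈ 0.026627
Gain = 20 log₁₀(0.026627) ≈ -31.49 dB
∠G = 0.00° − 74.56° = -74.56°

ω = 49: -22.9 dB, -44.4°; ω = 181: -31.5 dB, -74.6°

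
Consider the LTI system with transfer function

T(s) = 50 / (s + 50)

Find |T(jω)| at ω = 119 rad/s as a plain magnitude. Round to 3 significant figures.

0.387

At s = jω = j119:
pole (s+50): 50 + j119 → |·| = √(50²+119²) = √16661 ≈ 129.08, ∠ = arctan(119/50) ≈ 67.21°
|T| = 50 / 129.08 ≈ 0.38736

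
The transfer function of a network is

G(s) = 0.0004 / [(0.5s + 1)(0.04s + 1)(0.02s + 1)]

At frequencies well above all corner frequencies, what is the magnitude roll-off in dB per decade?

Each pole contributes −20 dB/decade at high frequency; each zero contributes +20 dB/decade.
Net: 0 zero(s) − 3 pole(s) → -60 dB/decade.

-60 dB/decade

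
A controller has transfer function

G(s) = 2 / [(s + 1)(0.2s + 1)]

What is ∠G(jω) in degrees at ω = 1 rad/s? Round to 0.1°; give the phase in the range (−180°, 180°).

At ω = 1 rad/s:
pole (1 + j1·1) = 1 + j1 → |·| ≈ 1.4142, ∠ ≈ 45.00°
pole (1 + j1·0.2) = 1 + j0.2 → |·| ≈ 1.0198, ∠ ≈ 11.31°
∠G = (0°) − (45.00° + 11.31°) = -56.31°

-56.3°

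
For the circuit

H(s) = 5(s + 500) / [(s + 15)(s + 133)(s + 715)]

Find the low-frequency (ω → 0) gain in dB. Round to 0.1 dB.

-55.1 dB

H(0) = 5·500 / (15·133·715) ≈ 0.0017526
20 log₁₀(0.0017526) ≈ -55.13 dB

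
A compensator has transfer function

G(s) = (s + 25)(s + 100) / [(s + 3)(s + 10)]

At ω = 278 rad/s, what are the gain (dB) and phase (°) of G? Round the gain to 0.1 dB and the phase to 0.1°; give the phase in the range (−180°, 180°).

0.6 dB, -22.2°

At s = jω = j278:
zero (s+25): 25 + j278 → |·| = √(25²+278²) = √77909 ≈ 279.12, ∠ = arctan(278/25) ≈ 84.86°
zero (s+100): 100 + j278 → |·| = √(100²+278²) = √87284 ≈ 295.44, ∠ = arctan(278/100) ≈ 70.22°
pole (s+3): 3 + j278 → |·| = √(3²+278²) = √77293 ≈ 278.02, ∠ = arctan(278/3) ≈ 89.38°
pole (s+10): 10 + j278 → |·| = √(10²+278²) = √77384 ≈ 278.18, ∠ = arctan(278/10) ≈ 87.94°
|G| = 1 · 82463 / 77340 ≈ 1.0662
Gain = 20 log₁₀(1.0662) ≈ 0.56 dB
∠G = 155.08° − 177.32° = -22.24°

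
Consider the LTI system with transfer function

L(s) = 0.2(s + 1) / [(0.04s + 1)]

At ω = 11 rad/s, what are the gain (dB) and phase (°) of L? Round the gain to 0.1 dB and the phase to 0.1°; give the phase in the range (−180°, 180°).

At ω = 11 rad/s:
zero (1 + j11·1) = 1 + j11 → |·| ≈ 11.045, ∠ ≈ 84.81°
pole (1 + j11·0.04) = 1 + j0.44 → |·| ≈ 1.0925, ∠ ≈ 23.75°
|L| = 0.2 · 11.045 / (1.0925) ≈ 2.022
Gain = 20 log₁₀(2.022) ≈ 6.12 dB
∠L = (84.81°) − (23.75°) = 61.06°

6.1 dB, 61.1°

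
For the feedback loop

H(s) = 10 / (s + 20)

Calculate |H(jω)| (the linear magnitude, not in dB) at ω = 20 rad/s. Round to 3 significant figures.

Substitute s = j20:
Numerator: 10 = 10 + j0
Denominator: (j20) + 20 = 20 + j20
|N| = √(10² + 0²) ≈ 10, ∠N ≈ 0.00°
|D| = √(20² + 20²) ≈ 28.284, ∠D ≈ 45.00°
|H| = 10 / 28.284 ≈ 0.35356

0.354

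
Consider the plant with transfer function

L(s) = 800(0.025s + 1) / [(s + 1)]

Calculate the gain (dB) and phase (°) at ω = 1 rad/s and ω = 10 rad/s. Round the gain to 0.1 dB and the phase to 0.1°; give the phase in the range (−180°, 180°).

At ω = 1 rad/s:
zero (1 + j1·0.025) = 1 + j0.025 → |·| ≈ 1.0003, ∠ ≈ 1.43°
pole (1 + j1·1) = 1 + j1 → |·| ≈ 1.4142, ∠ ≈ 45.00°
|L| = 800 · 1.0003 / (1.4142) ≈ 565.86
Gain = 20 log₁₀(565.86) ≈ 55.05 dB
∠L = (1.43°) − (45.00°) = -43.57°

At ω = 10 rad/s:
zero (1 + j10·0.025) = 1 + j0.25 → |·| ≈ 1.0308, ∠ ≈ 14.04°
pole (1 + j10·1) = 1 + j10 → |·| ≈ 10.05, ∠ ≈ 84.29°
|L| = 800 · 1.0308 / (10.05) ≈ 82.054
Gain = 20 log₁₀(82.054) ≈ 38.28 dB
∠L = (14.04°) − (84.29°) = -70.25°

ω = 1: 55.1 dB, -43.6°; ω = 10: 38.3 dB, -70.3°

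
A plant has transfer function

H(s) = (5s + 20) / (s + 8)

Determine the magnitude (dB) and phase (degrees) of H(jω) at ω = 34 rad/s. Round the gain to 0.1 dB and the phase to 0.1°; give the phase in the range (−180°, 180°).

Substitute s = j34:
Numerator: 5(j34) + 20 = 20 + j170
Denominator: (j34) + 8 = 8 + j34
|N| = √(20² + 170²) ≈ 171.17, ∠N ≈ 83.29°
|D| = √(8² + 34²) ≈ 34.928, ∠D ≈ 76.76°
|H| = 171.17 / 34.928 ≈ 4.9007
Gain = 20 log₁₀(4.9007) ≈ 13.81 dB
∠H = 83.29° − 76.76° = 6.53°

13.8 dB, 6.5°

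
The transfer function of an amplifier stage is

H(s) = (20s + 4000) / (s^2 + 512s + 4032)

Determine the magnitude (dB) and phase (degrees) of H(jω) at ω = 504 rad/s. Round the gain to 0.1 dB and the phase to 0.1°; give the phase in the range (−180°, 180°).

Substitute s = j504:
Numerator: 20(j504) + 4000 = 4000 + j10080
Denominator: (j504)^2 + 512(j504) + 4032 = -249984 + j258048
|N| = √(4000² + 10080²) ≈ 10845, ∠N ≈ 68.36°
|D| = √(249984² + 258048²) ≈ 3.5928e+05, ∠D ≈ 134.09°
|H| = 10845 / 3.5928e+05 ≈ 0.030185
Gain = 20 log₁₀(0.030185) ≈ -30.40 dB
∠H = 68.36° − 134.09° = -65.73°

-30.4 dB, -65.7°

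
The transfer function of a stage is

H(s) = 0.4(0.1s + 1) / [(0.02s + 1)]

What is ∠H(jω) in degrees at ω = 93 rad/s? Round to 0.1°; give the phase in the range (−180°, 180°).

At ω = 93 rad/s:
zero (1 + j93·0.1) = 1 + j9.3 → |·| ≈ 9.3536, ∠ ≈ 83.86°
pole (1 + j93·0.02) = 1 + j1.86 → |·| ≈ 2.1118, ∠ ≈ 61.74°
∠H = (83.86°) − (61.74°) = 22.12°

22.1°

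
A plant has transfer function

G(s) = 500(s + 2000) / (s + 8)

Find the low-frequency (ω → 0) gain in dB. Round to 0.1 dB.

G(0) = 500·2000 / (8) = 1.25e+05
20 log₁₀(1.25e+05) ≈ 101.94 dB

101.9 dB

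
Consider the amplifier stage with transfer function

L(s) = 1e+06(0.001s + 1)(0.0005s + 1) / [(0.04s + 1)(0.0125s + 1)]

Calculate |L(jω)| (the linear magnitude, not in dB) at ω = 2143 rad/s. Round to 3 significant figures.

1.51e+03

At ω = 2143 rad/s:
zero (1 + j2143·0.001) = 1 + j2.143 → |·| ≈ 2.3648, ∠ ≈ 64.98°
zero (1 + j2143·0.0005) = 1 + j1.0715 → |·| ≈ 1.4656, ∠ ≈ 46.98°
pole (1 + j2143·0.04) = 1 + j85.72 → |·| ≈ 85.726, ∠ ≈ 89.33°
pole (1 + j2143·0.0125) = 1 + j26.7875 → |·| ≈ 26.806, ∠ ≈ 87.86°
|L| = 1e+06 · 2.3648 · 1.4656 / (85.726 · 26.806) ≈ 1508.2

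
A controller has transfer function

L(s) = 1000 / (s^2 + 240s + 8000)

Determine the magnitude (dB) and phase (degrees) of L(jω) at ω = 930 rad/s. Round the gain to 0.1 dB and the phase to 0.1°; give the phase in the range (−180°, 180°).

-58.9 dB, -165.4°

Substitute s = j930:
Numerator: 1000 = 1000 + j0
Denominator: (j930)^2 + 240(j930) + 8000 = -856900 + j223200
|N| = √(1000² + 0²) ≈ 1000, ∠N ≈ 0.00°
|D| = √(856900² + 223200²) ≈ 8.8549e+05, ∠D ≈ 165.40°
|L| = 1000 / 8.8549e+05 ≈ 0.0011293
Gain = 20 log₁₀(0.0011293) ≈ -58.94 dB
∠L = 0.00° − 165.40° = -165.40°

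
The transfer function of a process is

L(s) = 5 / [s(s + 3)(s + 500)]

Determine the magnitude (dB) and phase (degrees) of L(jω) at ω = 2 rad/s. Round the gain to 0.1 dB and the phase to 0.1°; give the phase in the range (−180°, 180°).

-57.2 dB, -123.9°

At s = jω = j2:
pole (s+3): 3 + j2 → |·| = √(3²+2²) = √13 ≈ 3.6056, ∠ = arctan(2/3) ≈ 33.69°
pole (s+500): 500 + j2 → |·| = √(500²+2²) = √250004 ≈ 500, ∠ = arctan(2/500) ≈ 0.23°
pole at origin: |s| = 2, ∠ = 90.00° (in denominator)
|L| = 5 / 3605.6 ≈ 0.0013867
Gain = 20 log₁₀(0.0013867) ≈ -57.16 dB
∠L = 0.00° − 123.92° = -123.92°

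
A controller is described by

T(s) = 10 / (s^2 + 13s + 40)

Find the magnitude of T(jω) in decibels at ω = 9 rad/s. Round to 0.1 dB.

-21.9 dB

Substitute s = j9:
Numerator: 10 = 10 + j0
Denominator: (j9)^2 + 13(j9) + 40 = -41 + j117
|N| = √(10² + 0²) ≈ 10, ∠N ≈ 0.00°
|D| = √(41² + 117²) ≈ 123.98, ∠D ≈ 109.31°
|T| = 10 / 123.98 ≈ 0.080658
Gain = 20 log₁₀(0.080658) ≈ -21.87 dB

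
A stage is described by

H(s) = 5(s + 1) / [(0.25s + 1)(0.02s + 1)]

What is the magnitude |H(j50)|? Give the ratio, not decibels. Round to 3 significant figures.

At ω = 50 rad/s:
zero (1 + j50·1) = 1 + j50 → |·| ≈ 50.01, ∠ ≈ 88.85°
pole (1 + j50·0.25) = 1 + j12.5 → |·| ≈ 12.54, ∠ ≈ 85.43°
pole (1 + j50·0.02) = 1 + j1 → |·| ≈ 1.4142, ∠ ≈ 45.00°
|H| = 5 · 50.01 / (12.54 · 1.4142) ≈ 14.1

14.1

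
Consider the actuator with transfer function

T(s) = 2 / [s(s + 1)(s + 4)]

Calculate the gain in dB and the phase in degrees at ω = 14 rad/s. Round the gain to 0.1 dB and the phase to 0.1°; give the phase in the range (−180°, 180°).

-63.1 dB, 110.0°

At s = jω = j14:
pole (s+1): 1 + j14 → |·| = √(1²+14²) = √197 ≈ 14.036, ∠ = arctan(14/1) ≈ 85.91°
pole (s+4): 4 + j14 → |·| = √(4²+14²) = √212 ≈ 14.56, ∠ = arctan(14/4) ≈ 74.05°
pole at origin: |s| = 14, ∠ = 90.00° (in denominator)
|T| = 2 / 2861.1 ≈ 0.00069903
Gain = 20 log₁₀(0.00069903) ≈ -63.11 dB
∠T = 0.00° − 249.96° = -249.96° ≡ 110.04° (principal value)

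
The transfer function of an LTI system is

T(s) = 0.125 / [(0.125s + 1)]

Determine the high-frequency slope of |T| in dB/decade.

Each pole contributes −20 dB/decade at high frequency; each zero contributes +20 dB/decade.
Net: 0 zero(s) − 1 pole(s) → -20 dB/decade.

-20 dB/decade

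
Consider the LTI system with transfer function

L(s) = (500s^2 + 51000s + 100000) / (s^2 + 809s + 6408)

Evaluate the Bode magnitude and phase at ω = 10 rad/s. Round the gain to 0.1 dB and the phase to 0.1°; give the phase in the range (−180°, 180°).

34.0 dB, 32.3°

Substitute s = j10:
Numerator: 500(j10)^2 + 51000(j10) + 100000 = 50000 + j510000
Denominator: (j10)^2 + 809(j10) + 6408 = 6308 + j8090
|N| = √(50000² + 510000²) ≈ 5.1245e+05, ∠N ≈ 84.40°
|D| = √(6308² + 8090²) ≈ 10259, ∠D ≈ 52.06°
|L| = 5.1245e+05 / 10259 ≈ 49.951
Gain = 20 log₁₀(49.951) ≈ 33.97 dB
∠L = 84.40° − 52.06° = 32.34°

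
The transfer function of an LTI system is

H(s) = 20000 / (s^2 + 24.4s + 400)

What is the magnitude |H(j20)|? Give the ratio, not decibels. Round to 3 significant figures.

41.0

At s = jω = j20:
quadratic: (j20)² + 24.4·j20 + 400 = 0 + j488 → |·| ≈ 488, ∠ ≈ 90.00°
|H| = 20000 / 488 ≈ 40.984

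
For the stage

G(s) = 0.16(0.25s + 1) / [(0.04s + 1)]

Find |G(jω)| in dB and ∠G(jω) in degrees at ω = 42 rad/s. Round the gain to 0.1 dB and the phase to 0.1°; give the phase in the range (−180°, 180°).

-1.3 dB, 25.3°

At ω = 42 rad/s:
zero (1 + j42·0.25) = 1 + j10.5 → |·| ≈ 10.548, ∠ ≈ 84.56°
pole (1 + j42·0.04) = 1 + j1.68 → |·| ≈ 1.9551, ∠ ≈ 59.24°
|G| = 0.16 · 10.548 / (1.9551) ≈ 0.86322
Gain = 20 log₁₀(0.86322) ≈ -1.28 dB
∠G = (84.56°) − (59.24°) = 25.32°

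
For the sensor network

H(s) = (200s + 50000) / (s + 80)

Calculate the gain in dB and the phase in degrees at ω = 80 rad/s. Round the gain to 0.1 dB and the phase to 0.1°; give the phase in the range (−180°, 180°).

Substitute s = j80:
Numerator: 200(j80) + 50000 = 50000 + j16000
Denominator: (j80) + 80 = 80 + j80
|N| = √(50000² + 16000²) ≈ 52498, ∠N ≈ 17.74°
|D| = √(80² + 80²) ≈ 113.14, ∠D ≈ 45.00°
|H| = 52498 / 113.14 ≈ 464.01
Gain = 20 log₁₀(464.01) ≈ 53.33 dB
∠H = 17.74° − 45.00° = -27.26°

53.3 dB, -27.3°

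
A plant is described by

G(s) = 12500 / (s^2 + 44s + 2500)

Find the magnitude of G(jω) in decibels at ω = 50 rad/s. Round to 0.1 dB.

At s = jω = j50:
quadratic: (j50)² + 44·j50 + 2500 = 0 + j2200 → |·| ≈ 2200, ∠ ≈ 90.00°
|G| = 12500 / 2200 ≈ 5.6818
Gain = 20 log₁₀(5.6818) ≈ 15.09 dB

15.1 dB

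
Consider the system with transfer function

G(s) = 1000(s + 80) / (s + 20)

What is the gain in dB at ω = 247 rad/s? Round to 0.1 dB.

60.4 dB

At s = jω = j247:
zero (s+80): 80 + j247 → |·| = √(80²+247²) = √67409 ≈ 259.63, ∠ = arctan(247/80) ≈ 72.05°
pole (s+20): 20 + j247 → |·| = √(20²+247²) = √61409 ≈ 247.81, ∠ = arctan(247/20) ≈ 85.37°
|G| = 1000 · 259.63 / 247.81 ≈ 1047.7
Gain = 20 log₁₀(1047.7) ≈ 60.40 dB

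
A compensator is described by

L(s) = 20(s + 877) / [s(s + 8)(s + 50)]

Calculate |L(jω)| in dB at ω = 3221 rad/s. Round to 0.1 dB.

-114.0 dB

At s = jω = j3221:
zero (s+877): 877 + j3221 → |·| = √(877²+3221²) = √11143970 ≈ 3338.3, ∠ = arctan(3221/877) ≈ 74.77°
pole (s+8): 8 + j3221 → |·| = √(8²+3221²) = √10374905 ≈ 3221, ∠ = arctan(3221/8) ≈ 89.86°
pole (s+50): 50 + j3221 → |·| = √(50²+3221²) = √10377341 ≈ 3221.4, ∠ = arctan(3221/50) ≈ 89.11°
pole at origin: |s| = 3221, ∠ = 90.00° (in denominator)
|L| = 20 · 3338.3 / 3.3422e+10 ≈ 1.9977e-06
Gain = 20 log₁₀(1.9977e-06) ≈ -113.99 dB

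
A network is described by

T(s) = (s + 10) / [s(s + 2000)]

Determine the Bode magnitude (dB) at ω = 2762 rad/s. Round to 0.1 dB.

At s = jω = j2762:
zero (s+10): 10 + j2762 → |·| = √(10²+2762²) = √7628744 ≈ 2762, ∠ = arctan(2762/10) ≈ 89.79°
pole (s+2000): 2000 + j2762 → |·| = √(2000²+2762²) = √11628644 ≈ 3410.1, ∠ = arctan(2762/2000) ≈ 54.09°
pole at origin: |s| = 2762, ∠ = 90.00° (in denominator)
|T| = 1 · 2762 / 9.4187e+06 ≈ 0.00029325
Gain = 20 log₁₀(0.00029325) ≈ -70.66 dB

-70.7 dB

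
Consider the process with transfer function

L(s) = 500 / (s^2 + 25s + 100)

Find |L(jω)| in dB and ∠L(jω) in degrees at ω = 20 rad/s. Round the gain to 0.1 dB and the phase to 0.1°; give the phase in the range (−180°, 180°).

Substitute s = j20:
Numerator: 500 = 500 + j0
Denominator: (j20)^2 + 25(j20) + 100 = -300 + j500
|N| = √(500² + 0²) ≈ 500, ∠N ≈ 0.00°
|D| = √(300² + 500²) ≈ 583.1, ∠D ≈ 120.96°
|L| = 500 / 583.1 ≈ 0.85749
Gain = 20 log₁₀(0.85749) ≈ -1.34 dB
∠L = 0.00° − 120.96° = -120.96°

-1.3 dB, -121.0°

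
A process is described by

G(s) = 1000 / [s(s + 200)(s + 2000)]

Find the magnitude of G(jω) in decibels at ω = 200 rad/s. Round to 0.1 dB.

-101.1 dB

At s = jω = j200:
pole (s+200): 200 + j200 → |·| = √(200²+200²) = √80000 ≈ 282.84, ∠ = arctan(200/200) ≈ 45.00°
pole (s+2000): 2000 + j200 → |·| = √(2000²+200²) = √4040000 ≈ 2010, ∠ = arctan(200/2000) ≈ 5.71°
pole at origin: |s| = 200, ∠ = 90.00° (in denominator)
|G| = 1000 / 1.137e+08 ≈ 8.7951e-06
Gain = 20 log₁₀(8.7951e-06) ≈ -101.12 dB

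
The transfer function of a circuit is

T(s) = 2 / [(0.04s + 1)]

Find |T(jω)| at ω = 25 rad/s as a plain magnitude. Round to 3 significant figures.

1.41

At ω = 25 rad/s:
pole (1 + j25·0.04) = 1 + j1 → |·| ≈ 1.4142, ∠ ≈ 45.00°
|T| = 2 · 1 / (1.4142) ≈ 1.4142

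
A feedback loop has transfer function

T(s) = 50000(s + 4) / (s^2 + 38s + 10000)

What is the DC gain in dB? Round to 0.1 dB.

26.0 dB

T(0) = 50000·4 / 10000 = 20
20 log₁₀(20) ≈ 26.02 dB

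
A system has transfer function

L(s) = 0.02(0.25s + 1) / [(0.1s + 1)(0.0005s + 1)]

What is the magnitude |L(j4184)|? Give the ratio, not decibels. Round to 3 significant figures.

At ω = 4184 rad/s:
zero (1 + j4184·0.25) = 1 + j1046 → |·| ≈ 1046, ∠ ≈ 89.95°
pole (1 + j4184·0.1) = 1 + j418.4 → |·| ≈ 418.4, ∠ ≈ 89.86°
pole (1 + j4184·0.0005) = 1 + j2.092 → |·| ≈ 2.3187, ∠ ≈ 64.45°
|L| = 0.02 · 1046 / (418.4 · 2.3187) ≈ 0.021564

0.0216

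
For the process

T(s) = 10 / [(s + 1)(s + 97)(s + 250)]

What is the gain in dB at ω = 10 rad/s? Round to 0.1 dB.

At s = jω = j10:
pole (s+1): 1 + j10 → |·| = √(1²+10²) = √101 ≈ 10.05, ∠ = arctan(10/1) ≈ 84.29°
pole (s+97): 97 + j10 → |·| = √(97²+10²) = √9509 ≈ 97.514, ∠ = arctan(10/97) ≈ 5.89°
pole (s+250): 250 + j10 → |·| = √(250²+10²) = √62600 ≈ 250.2, ∠ = arctan(10/250) ≈ 2.29°
|T| = 10 / 2.452e+05 ≈ 4.0783e-05
Gain = 20 log₁₀(4.0783e-05) ≈ -87.79 dB

-87.8 dB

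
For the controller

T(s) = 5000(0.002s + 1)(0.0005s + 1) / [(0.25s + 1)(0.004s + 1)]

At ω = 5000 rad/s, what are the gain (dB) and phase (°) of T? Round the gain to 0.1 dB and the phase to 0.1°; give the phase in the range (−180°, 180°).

At ω = 5000 rad/s:
zero (1 + j5000·0.002) = 1 + j10 → |·| ≈ 10.05, ∠ ≈ 84.29°
zero (1 + j5000·0.0005) = 1 + j2.5 → |·| ≈ 2.6926, ∠ ≈ 68.20°
pole (1 + j5000·0.25) = 1 + j1250 → |·| ≈ 1250, ∠ ≈ 89.95°
pole (1 + j5000·0.004) = 1 + j20 → |·| ≈ 20.025, ∠ ≈ 87.14°
|T| = 5000 · 10.05 · 2.6926 / (1250 · 20.025) ≈ 5.4054
Gain = 20 log₁₀(5.4054) ≈ 14.66 dB
∠T = (84.29° + 68.20°) − (89.95° + 87.14°) = -24.60°

14.7 dB, -24.6°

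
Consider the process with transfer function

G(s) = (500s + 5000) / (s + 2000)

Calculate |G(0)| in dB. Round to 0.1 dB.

G(0) = 5000 / 2000 = 2.5
20 log₁₀(2.5) ≈ 7.96 dB

8.0 dB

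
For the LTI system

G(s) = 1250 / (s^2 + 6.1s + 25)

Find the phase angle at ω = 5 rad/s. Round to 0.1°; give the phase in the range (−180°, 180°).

-90.0°

At s = jω = j5:
quadratic: (j5)² + 6.1·j5 + 25 = 0 + j30.5 → |·| ≈ 30.5, ∠ ≈ 90.00°
∠G = 0.00° − 90.00° = -90.00°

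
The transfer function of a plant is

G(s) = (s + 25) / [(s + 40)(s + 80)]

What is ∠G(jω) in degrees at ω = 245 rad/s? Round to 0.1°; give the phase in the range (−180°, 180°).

-68.5°

At s = jω = j245:
zero (s+25): 25 + j245 → |·| = √(25²+245²) = √60650 ≈ 246.27, ∠ = arctan(245/25) ≈ 84.17°
pole (s+40): 40 + j245 → |·| = √(40²+245²) = √61625 ≈ 248.24, ∠ = arctan(245/40) ≈ 80.73°
pole (s+80): 80 + j245 → |·| = √(80²+245²) = √66425 ≈ 257.73, ∠ = arctan(245/80) ≈ 71.92°
∠G = 84.17° − 152.65° = -68.48°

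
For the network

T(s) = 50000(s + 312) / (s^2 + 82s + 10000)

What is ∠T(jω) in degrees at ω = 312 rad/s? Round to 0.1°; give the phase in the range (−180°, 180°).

-118.7°

At s = jω = j312:
zero (s+312): 312 + j312 → |·| = √(312²+312²) = √194688 ≈ 441.23, ∠ = arctan(312/312) ≈ 45.00°
quadratic: (j312)² + 82·j312 + 10000 = -87344 + j25584 → |·| ≈ 91014, ∠ ≈ 163.67°
∠T = 45.00° − 163.67° = -118.67°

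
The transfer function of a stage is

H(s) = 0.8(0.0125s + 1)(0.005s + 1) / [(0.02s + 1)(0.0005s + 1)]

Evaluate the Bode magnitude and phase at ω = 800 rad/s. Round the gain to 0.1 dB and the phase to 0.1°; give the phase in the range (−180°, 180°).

At ω = 800 rad/s:
zero (1 + j800·0.0125) = 1 + j10 → |·| ≈ 10.05, ∠ ≈ 84.29°
zero (1 + j800·0.005) = 1 + j4 → |·| ≈ 4.1231, ∠ ≈ 75.96°
pole (1 + j800·0.02) = 1 + j16 → |·| ≈ 16.031, ∠ ≈ 86.42°
pole (1 + j800·0.0005) = 1 + j0.4 → |·| ≈ 1.077, ∠ ≈ 21.80°
|H| = 0.8 · 10.05 · 4.1231 / (16.031 · 1.077) ≈ 1.92
Gain = 20 log₁₀(1.92) ≈ 5.67 dB
∠H = (84.29° + 75.96°) − (86.42° + 21.80°) = 52.03°

5.7 dB, 52.0°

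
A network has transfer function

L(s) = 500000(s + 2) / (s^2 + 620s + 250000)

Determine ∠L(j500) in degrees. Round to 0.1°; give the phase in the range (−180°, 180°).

-0.2°

At s = jω = j500:
zero (s+2): 2 + j500 → |·| = √(2²+500²) = √250004 ≈ 500, ∠ = arctan(500/2) ≈ 89.77°
quadratic: (j500)² + 620·j500 + 250000 = 0 + j310000 → |·| ≈ 3.1e+05, ∠ ≈ 90.00°
∠L = 89.77° − 90.00° = -0.23°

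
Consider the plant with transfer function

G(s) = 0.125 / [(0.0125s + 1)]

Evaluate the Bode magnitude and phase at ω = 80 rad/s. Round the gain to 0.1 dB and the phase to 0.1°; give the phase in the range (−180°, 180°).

-21.1 dB, -45.0°

At ω = 80 rad/s:
pole (1 + j80·0.0125) = 1 + j1 → |·| ≈ 1.4142, ∠ ≈ 45.00°
|G| = 0.125 · 1 / (1.4142) ≈ 0.088389
Gain = 20 log₁₀(0.088389) ≈ -21.07 dB
∠G = (0°) − (45.00°) = -45.00°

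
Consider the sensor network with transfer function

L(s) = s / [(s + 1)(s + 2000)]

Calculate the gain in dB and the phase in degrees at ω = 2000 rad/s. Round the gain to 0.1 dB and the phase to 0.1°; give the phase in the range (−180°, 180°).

At s = jω = j2000:
zero at origin: s = j2000 → |·| = 2000, ∠ = 90.00°
pole (s+1): 1 + j2000 → |·| = √(1²+2000²) = √4000001 ≈ 2000, ∠ = arctan(2000/1) ≈ 89.97°
pole (s+2000): 2000 + j2000 → |·| = √(2000²+2000²) = √8000000 ≈ 2828.4, ∠ = arctan(2000/2000) ≈ 45.00°
|L| = 1 · 2000 / 5.6568e+06 ≈ 0.00035356
Gain = 20 log₁₀(0.00035356) ≈ -69.03 dB
∠L = 90.00° − 134.97° = -44.97°

-69.0 dB, -45.0°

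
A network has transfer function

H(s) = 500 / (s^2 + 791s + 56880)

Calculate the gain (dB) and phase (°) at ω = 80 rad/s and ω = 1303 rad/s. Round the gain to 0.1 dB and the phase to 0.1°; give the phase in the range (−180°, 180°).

Substitute s = j80:
Numerator: 500 = 500 + j0
Denominator: (j80)^2 + 791(j80) + 56880 = 50480 + j63280
|N| = √(500² + 0²) ≈ 500, ∠N ≈ 0.00°
|D| = √(50480² + 63280²) ≈ 80948, ∠D ≈ 51.42°
|H| = 500 / 80948 ≈ 0.0061768
Gain = 20 log₁₀(0.0061768) ≈ -44.18 dB
∠H = 0.00° − 51.42° = -51.42°

Substitute s = j1303:
Numerator: 500 = 500 + j0
Denominator: (j1303)^2 + 791(j1303) + 56880 = -1640929 + j1030673
|N| = √(500² + 0²) ≈ 500, ∠N ≈ 0.00°
|D| = √(1640929² + 1030673²) ≈ 1.9378e+06, ∠D ≈ 147.87°
|H| = 500 / 1.9378e+06 ≈ 0.00025802
Gain = 20 log₁₀(0.00025802) ≈ -71.77 dB
∠H = 0.00° − 147.87° = -147.87°

ω = 80: -44.2 dB, -51.4°; ω = 1303: -71.8 dB, -147.9°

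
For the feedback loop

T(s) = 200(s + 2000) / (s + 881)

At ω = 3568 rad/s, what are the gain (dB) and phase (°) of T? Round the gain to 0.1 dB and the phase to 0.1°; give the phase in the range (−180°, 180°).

47.0 dB, -15.4°

At s = jω = j3568:
zero (s+2000): 2000 + j3568 → |·| = √(2000²+3568²) = √16730624 ≈ 4090.3, ∠ = arctan(3568/2000) ≈ 60.73°
pole (s+881): 881 + j3568 → |·| = √(881²+3568²) = √13506785 ≈ 3675.2, ∠ = arctan(3568/881) ≈ 76.13°
|T| = 200 · 4090.3 / 3675.2 ≈ 222.59
Gain = 20 log₁₀(222.59) ≈ 46.95 dB
∠T = 60.73° − 76.13° = -15.40°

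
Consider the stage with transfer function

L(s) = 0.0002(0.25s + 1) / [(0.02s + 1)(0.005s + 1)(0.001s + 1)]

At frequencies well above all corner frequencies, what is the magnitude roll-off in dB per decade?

-40 dB/decade

Each pole contributes −20 dB/decade at high frequency; each zero contributes +20 dB/decade.
Net: 1 zero(s) − 3 pole(s) → -40 dB/decade.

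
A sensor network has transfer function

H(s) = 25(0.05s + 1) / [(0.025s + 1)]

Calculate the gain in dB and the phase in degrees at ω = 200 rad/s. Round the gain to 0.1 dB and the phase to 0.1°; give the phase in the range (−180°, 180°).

At ω = 200 rad/s:
zero (1 + j200·0.05) = 1 + j10 → |·| ≈ 10.05, ∠ ≈ 84.29°
pole (1 + j200·0.025) = 1 + j5 → |·| ≈ 5.099, ∠ ≈ 78.69°
|H| = 25 · 10.05 / (5.099) ≈ 49.274
Gain = 20 log₁₀(49.274) ≈ 33.85 dB
∠H = (84.29°) − (78.69°) = 5.60°

33.9 dB, 5.6°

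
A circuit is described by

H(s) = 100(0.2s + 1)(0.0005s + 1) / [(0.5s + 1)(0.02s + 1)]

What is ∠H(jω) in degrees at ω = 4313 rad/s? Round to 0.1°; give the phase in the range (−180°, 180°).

-24.3°

At ω = 4313 rad/s:
zero (1 + j4313·0.2) = 1 + j862.6 → |·| ≈ 862.6, ∠ ≈ 89.93°
zero (1 + j4313·0.0005) = 1 + j2.1565 → |·| ≈ 2.3771, ∠ ≈ 65.12°
pole (1 + j4313·0.5) = 1 + j2156.5 → |·| ≈ 2156.5, ∠ ≈ 89.97°
pole (1 + j4313·0.02) = 1 + j86.26 → |·| ≈ 86.266, ∠ ≈ 89.34°
∠H = (89.93° + 65.12°) − (89.97° + 89.34°) = -24.26°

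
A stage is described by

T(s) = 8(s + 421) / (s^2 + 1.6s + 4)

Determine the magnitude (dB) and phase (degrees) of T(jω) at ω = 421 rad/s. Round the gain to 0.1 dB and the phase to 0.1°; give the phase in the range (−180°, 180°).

-31.4 dB, -134.8°

At s = jω = j421:
zero (s+421): 421 + j421 → |·| = √(421²+421²) = √354482 ≈ 595.38, ∠ = arctan(421/421) ≈ 45.00°
quadratic: (j421)² + 1.6·j421 + 4 = -177237 + j673.6 → |·| ≈ 1.7724e+05, ∠ ≈ 179.78°
|T| = 8 · 595.38 / 1.7724e+05 ≈ 0.026873
Gain = 20 log₁₀(0.026873) ≈ -31.41 dB
∠T = 45.00° − 179.78° = -134.78°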